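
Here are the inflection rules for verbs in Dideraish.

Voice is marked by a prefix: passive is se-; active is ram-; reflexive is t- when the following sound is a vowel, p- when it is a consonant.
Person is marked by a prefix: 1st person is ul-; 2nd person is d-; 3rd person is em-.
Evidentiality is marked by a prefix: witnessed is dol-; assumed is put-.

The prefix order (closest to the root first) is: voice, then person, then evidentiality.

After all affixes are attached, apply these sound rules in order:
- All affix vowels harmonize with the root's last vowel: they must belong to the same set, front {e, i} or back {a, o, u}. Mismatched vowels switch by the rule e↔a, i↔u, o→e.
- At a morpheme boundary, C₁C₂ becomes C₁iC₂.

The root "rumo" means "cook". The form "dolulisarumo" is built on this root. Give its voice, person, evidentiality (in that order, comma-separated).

Segment: dol-ul-se-rumo.
voice: se- → passive.
person: ul- → 1st person.
evidentiality: dol- → witnessed.

passive, 1st person, witnessed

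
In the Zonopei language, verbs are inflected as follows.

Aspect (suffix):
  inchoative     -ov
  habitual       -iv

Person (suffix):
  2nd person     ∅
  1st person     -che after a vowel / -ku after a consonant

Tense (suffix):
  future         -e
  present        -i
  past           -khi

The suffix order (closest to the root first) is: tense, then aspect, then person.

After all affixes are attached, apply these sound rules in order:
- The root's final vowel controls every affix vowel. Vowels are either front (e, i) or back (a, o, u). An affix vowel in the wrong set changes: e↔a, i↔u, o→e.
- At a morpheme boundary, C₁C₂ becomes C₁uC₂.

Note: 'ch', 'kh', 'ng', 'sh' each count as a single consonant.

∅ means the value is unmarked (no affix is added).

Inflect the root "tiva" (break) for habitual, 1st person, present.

tivauuvuku

Attach tense present -i → tivai.
Attach aspect habitual -iv → tivaiiv.
Attach person 1st person -ku (after consonant 'v') → tivaiivku.
Apply vowel harmony: tivaiivku → tivauuvku.
Apply epenthesis: tivauuvku → tivauuvuku.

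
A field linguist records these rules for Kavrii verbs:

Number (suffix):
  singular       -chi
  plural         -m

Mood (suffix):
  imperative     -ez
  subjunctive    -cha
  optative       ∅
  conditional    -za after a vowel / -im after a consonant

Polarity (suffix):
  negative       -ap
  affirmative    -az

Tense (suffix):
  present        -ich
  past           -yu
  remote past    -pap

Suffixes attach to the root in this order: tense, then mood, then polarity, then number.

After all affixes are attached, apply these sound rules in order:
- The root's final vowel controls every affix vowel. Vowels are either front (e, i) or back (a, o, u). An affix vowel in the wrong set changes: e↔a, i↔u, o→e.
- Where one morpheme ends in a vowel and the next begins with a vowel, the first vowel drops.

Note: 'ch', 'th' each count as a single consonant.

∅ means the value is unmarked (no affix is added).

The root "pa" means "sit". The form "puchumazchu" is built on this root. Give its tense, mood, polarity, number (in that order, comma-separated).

Segment: pa-ich-im-az-chi.
tense: -ich → present.
mood: -za/im → conditional.
polarity: -az → affirmative.
number: -chi → singular.

present, conditional, affirmative, singular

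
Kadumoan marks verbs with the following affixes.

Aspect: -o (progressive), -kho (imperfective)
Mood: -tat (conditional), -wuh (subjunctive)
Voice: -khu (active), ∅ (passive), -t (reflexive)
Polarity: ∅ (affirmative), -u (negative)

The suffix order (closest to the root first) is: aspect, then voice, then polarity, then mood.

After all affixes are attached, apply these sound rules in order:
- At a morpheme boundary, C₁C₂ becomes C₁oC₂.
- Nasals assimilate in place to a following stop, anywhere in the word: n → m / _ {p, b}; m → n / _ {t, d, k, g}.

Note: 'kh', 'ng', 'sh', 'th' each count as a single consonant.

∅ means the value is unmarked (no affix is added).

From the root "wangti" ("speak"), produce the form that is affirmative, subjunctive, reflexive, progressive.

Attach aspect progressive -o → wangtio.
Attach voice reflexive -t → wangtiot.
polarity = affirmative: zero marking, form stays wangtiot.
Attach mood subjunctive -wuh → wangtiotwuh.
Apply epenthesis: wangtiotwuh → wangtiotowuh.
Nasal assimilation: no change.

wangtiotowuh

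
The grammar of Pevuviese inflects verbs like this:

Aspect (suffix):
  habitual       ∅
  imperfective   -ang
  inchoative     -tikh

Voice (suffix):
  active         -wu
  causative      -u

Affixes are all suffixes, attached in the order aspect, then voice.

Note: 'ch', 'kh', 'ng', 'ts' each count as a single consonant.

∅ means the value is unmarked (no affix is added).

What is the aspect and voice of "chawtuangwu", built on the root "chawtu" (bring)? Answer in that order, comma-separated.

Segment: chawtu-ang-wu.
aspect: -ang → imperfective.
voice: -wu → active.

imperfective, active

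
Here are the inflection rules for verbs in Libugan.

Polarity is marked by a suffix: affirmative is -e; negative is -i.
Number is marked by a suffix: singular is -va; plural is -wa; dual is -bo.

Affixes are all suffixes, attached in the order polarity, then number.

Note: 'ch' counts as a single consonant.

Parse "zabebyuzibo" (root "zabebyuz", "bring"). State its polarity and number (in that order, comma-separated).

Segment: zabebyuz-i-bo.
polarity: -i → negative.
number: -bo → dual.

negative, dual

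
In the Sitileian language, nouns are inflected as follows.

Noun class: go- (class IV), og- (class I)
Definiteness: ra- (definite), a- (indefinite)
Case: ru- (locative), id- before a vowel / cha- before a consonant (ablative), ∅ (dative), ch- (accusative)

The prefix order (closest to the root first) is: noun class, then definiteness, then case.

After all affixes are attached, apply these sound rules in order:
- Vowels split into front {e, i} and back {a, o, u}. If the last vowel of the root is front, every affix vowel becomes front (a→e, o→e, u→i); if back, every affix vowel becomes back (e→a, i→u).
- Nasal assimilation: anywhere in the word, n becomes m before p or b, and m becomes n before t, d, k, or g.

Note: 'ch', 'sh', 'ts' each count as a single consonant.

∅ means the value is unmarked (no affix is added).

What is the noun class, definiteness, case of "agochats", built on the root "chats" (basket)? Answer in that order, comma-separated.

class IV, indefinite, dative

Segment: a-go-chats.
noun class: go- → class IV.
definiteness: a- → indefinite.
case: ∅ → dative.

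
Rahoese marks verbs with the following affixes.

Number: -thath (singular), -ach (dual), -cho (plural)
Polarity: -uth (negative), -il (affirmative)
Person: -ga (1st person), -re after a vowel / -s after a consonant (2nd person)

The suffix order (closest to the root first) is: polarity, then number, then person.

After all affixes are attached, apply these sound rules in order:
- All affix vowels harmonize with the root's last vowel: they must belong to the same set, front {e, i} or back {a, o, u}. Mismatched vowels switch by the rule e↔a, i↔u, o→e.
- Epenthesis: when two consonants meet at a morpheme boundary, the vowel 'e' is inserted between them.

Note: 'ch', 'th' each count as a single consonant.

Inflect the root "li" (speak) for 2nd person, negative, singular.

Attach polarity negative -uth → liuth.
Attach number singular -thath → liuththath.
Attach person 2nd person -s (after consonant 'th') → liuththaths.
Apply vowel harmony: liuththaths → liiththeths.
Apply epenthesis: liiththeths → liithethethes.

liithethethes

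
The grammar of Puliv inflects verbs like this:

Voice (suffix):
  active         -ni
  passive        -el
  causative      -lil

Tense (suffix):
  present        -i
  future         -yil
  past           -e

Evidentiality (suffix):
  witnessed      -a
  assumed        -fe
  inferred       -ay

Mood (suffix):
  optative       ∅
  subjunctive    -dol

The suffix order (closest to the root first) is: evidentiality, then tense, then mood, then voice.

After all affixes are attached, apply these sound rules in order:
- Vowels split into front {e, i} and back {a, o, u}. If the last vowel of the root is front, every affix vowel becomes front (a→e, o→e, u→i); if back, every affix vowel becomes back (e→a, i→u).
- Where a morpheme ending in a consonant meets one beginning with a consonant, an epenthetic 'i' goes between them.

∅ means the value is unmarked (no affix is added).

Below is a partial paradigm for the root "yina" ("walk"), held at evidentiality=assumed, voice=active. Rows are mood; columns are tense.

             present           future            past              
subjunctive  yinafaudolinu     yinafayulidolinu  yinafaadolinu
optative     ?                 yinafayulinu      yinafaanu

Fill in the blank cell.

Attach evidentiality assumed -fe → yinafe.
Attach tense present -i → yinafei.
mood = optative: zero marking, form stays yinafei.
Attach voice active -ni → yinafeini.
Apply vowel harmony: yinafeini → yinafaunu.
Epenthesis: no change.

yinafaunu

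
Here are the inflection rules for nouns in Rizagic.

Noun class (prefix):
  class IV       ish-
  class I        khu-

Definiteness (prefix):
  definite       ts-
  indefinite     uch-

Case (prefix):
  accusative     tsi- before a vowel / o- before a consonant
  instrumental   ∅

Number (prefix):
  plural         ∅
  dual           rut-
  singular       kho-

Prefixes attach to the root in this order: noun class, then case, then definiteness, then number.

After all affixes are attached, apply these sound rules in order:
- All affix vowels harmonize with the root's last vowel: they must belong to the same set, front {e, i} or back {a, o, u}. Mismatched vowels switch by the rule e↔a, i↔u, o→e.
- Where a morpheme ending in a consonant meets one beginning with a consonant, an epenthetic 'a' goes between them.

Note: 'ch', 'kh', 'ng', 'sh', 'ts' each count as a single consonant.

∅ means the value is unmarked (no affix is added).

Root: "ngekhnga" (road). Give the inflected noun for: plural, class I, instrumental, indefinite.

Attach noun class class I khu- → khungekhnga.
case = instrumental: zero marking, form stays khungekhnga.
Attach definiteness indefinite uch- → uchkhungekhnga.
number = plural: zero marking, form stays uchkhungekhnga.
Vowel harmony: no change.
Apply epenthesis: uchkhungekhnga → uchakhungekhnga.

uchakhungekhnga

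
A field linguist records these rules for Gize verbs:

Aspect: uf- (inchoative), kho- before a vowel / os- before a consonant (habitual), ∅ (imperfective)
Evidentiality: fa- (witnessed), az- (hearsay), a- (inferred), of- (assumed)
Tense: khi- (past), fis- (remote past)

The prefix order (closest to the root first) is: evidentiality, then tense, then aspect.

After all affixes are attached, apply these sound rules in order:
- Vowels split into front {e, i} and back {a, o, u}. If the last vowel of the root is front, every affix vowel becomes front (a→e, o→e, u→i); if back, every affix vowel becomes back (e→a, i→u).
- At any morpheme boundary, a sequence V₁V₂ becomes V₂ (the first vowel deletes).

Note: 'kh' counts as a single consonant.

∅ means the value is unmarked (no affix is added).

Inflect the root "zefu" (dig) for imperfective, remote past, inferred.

fusazefu

Attach evidentiality inferred a- → azefu.
Attach tense remote past fis- → fisazefu.
aspect = imperfective: zero marking, form stays fisazefu.
Apply vowel harmony: fisazefu → fusazefu.
Vowel deletion: no change.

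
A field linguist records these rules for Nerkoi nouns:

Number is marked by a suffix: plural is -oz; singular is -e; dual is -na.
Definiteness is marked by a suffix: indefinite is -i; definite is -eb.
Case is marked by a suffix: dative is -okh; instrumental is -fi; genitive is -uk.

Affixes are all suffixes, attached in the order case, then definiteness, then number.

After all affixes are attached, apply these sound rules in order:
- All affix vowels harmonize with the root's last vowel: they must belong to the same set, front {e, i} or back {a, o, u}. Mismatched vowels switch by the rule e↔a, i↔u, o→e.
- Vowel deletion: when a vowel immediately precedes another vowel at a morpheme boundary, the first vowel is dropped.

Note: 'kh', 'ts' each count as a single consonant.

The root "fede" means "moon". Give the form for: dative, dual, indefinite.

Attach case dative -okh → fedeokh.
Attach definiteness indefinite -i → fedeokhi.
Attach number dual -na → fedeokhina.
Apply vowel harmony: fedeokhina → fedeekhine.
Apply vowel deletion: fedeekhine → fedekhine.

fedekhine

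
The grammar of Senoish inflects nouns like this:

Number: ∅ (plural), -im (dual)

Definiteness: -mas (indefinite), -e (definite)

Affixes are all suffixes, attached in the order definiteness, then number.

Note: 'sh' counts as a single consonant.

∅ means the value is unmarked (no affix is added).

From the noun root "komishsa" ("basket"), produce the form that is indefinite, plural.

komishsamas

Attach definiteness indefinite -mas → komishsamas.
number = plural: zero marking, form stays komishsamas.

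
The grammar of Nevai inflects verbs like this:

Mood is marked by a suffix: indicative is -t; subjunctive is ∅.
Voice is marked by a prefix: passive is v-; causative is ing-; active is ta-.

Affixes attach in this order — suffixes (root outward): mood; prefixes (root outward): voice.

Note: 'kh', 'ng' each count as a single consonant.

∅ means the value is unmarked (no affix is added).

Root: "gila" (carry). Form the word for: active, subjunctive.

Attach voice active ta- → tagila.
mood = subjunctive: zero marking, form stays tagila.

tagila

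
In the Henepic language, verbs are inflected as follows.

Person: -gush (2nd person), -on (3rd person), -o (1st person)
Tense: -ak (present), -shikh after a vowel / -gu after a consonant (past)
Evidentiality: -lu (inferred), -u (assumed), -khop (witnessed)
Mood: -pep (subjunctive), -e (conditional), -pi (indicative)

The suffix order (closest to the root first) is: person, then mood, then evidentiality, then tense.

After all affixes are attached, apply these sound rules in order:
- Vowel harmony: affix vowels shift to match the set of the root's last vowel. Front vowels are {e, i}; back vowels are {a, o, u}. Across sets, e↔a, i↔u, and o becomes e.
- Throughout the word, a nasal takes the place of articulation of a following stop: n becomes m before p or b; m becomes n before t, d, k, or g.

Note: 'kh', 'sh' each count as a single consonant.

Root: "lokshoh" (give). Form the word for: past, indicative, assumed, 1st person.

Attach person 1st person -o → lokshoho.
Attach mood indicative -pi → lokshohopi.
Attach evidentiality assumed -u → lokshohopiu.
Attach tense past -shikh (after vowel 'u') → lokshohopiushikh.
Apply vowel harmony: lokshohopiushikh → lokshohopuushukh.
Nasal assimilation: no change.

lokshohopuushukh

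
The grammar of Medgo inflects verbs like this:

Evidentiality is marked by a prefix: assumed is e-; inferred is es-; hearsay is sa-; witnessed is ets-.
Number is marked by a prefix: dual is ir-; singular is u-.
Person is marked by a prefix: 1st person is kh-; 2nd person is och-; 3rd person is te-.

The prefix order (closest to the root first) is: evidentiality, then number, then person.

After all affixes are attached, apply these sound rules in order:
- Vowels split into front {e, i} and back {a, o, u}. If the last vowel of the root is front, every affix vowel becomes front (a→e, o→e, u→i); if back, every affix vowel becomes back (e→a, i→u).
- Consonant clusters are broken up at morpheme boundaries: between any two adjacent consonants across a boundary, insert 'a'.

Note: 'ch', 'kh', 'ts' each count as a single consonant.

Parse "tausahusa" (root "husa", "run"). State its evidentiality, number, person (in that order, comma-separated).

hearsay, singular, 3rd person

Segment: te-u-sa-husa.
evidentiality: sa- → hearsay.
number: u- → singular.
person: te- → 3rd person.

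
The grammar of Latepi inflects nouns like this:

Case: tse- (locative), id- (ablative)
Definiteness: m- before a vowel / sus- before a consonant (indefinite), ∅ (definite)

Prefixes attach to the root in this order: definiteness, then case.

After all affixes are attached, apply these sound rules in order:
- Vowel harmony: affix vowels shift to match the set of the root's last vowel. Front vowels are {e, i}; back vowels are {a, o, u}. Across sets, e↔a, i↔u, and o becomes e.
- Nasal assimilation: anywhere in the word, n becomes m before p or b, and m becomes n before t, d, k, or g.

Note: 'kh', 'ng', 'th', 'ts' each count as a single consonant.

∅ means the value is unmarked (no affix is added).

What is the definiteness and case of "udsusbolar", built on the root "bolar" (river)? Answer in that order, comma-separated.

indefinite, ablative

Segment: id-sus-bolar.
definiteness: m/sus- → indefinite.
case: id- → ablative.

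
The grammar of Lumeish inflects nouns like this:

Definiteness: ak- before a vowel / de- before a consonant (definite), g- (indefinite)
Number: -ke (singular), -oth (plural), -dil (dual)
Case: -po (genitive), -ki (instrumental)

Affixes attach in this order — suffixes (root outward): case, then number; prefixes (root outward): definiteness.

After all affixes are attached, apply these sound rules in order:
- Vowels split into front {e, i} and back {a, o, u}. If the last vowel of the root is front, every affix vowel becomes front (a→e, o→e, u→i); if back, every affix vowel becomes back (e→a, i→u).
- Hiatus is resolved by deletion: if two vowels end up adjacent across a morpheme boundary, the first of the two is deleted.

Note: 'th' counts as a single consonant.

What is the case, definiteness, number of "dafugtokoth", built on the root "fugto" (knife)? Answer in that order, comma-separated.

instrumental, definite, plural

Segment: de-fugto-ki-oth.
case: -ki → instrumental.
definiteness: ak/de- → definite.
number: -oth → plural.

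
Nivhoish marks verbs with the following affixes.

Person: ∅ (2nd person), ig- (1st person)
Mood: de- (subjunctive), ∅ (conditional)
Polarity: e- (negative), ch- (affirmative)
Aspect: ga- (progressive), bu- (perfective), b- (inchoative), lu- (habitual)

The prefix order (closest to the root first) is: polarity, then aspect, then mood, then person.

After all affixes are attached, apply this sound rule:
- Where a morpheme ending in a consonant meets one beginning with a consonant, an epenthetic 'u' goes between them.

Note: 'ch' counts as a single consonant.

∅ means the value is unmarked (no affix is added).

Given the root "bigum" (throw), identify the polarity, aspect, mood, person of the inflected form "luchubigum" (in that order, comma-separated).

affirmative, habitual, conditional, 2nd person

Segment: lu-ch-bigum.
polarity: ch- → affirmative.
aspect: lu- → habitual.
mood: ∅ → conditional.
person: ∅ → 2nd person.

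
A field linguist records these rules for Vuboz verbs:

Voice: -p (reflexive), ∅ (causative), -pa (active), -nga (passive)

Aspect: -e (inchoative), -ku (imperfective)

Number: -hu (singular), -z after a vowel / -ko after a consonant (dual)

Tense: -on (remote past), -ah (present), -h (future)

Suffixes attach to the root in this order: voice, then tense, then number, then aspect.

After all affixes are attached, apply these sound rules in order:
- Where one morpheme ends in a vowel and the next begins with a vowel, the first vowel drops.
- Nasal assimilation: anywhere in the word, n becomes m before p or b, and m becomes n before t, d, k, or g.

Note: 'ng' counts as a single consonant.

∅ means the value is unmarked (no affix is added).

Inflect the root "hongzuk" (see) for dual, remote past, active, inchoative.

Attach voice active -pa → hongzukpa.
Attach tense remote past -on → hongzukpaon.
Attach number dual -ko (after consonant 'n') → hongzukpaonko.
Attach aspect inchoative -e → hongzukpaonkoe.
Apply vowel deletion: hongzukpaonkoe → hongzukponke.
Nasal assimilation: no change.

hongzukponke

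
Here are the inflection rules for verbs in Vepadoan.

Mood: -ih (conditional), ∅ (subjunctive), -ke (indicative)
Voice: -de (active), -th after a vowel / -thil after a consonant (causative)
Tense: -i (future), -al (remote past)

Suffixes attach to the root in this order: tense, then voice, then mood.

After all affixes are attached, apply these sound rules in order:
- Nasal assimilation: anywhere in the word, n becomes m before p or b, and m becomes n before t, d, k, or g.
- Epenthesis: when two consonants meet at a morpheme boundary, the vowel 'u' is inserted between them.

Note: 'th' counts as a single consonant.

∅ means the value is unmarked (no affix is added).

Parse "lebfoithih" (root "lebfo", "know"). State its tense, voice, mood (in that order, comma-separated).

Segment: lebfo-i-th-ih.
tense: -i → future.
voice: -th/thil → causative.
mood: -ih → conditional.

future, causative, conditional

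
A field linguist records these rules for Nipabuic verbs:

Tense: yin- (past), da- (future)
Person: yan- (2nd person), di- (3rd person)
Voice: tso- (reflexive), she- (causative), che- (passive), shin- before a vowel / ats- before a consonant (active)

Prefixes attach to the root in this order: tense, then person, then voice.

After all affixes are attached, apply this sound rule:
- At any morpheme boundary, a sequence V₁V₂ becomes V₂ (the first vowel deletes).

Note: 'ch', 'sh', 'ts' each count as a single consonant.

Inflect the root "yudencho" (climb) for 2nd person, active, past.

Attach tense past yin- → yinyudencho.
Attach person 2nd person yan- → yanyinyudencho.
Attach voice active ats- (before consonant 'y') → atsyanyinyudencho.
Vowel deletion: no change.

atsyanyinyudencho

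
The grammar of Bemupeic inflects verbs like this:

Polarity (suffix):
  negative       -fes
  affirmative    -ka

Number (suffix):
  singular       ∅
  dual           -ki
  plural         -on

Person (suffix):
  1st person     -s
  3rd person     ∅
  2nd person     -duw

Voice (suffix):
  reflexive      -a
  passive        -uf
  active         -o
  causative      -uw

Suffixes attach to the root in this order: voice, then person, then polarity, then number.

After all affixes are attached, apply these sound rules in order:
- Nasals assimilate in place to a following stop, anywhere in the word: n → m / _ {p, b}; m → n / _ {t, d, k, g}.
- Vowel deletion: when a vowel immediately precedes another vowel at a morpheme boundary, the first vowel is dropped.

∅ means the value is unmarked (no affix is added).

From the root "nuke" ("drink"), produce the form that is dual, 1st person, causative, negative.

nukuwsfeski

Attach voice causative -uw → nukeuw.
Attach person 1st person -s → nukeuws.
Attach polarity negative -fes → nukeuwsfes.
Attach number dual -ki → nukeuwsfeski.
Nasal assimilation: no change.
Apply vowel deletion: nukeuwsfeski → nukuwsfeski.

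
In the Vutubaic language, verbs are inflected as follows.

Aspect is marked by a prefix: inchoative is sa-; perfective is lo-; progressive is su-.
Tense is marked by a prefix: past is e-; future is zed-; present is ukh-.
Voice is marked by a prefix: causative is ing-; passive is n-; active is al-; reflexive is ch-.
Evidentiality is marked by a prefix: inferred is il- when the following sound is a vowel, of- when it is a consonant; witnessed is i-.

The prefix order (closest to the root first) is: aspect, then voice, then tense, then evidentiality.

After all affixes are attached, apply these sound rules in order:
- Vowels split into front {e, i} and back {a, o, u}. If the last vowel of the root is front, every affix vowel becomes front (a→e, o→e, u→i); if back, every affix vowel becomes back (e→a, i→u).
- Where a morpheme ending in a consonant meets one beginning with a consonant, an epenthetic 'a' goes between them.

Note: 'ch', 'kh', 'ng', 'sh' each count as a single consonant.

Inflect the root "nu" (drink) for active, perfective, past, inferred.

ulaalalonu

Attach aspect perfective lo- → lonu.
Attach voice active al- → allonu.
Attach tense past e- → eallonu.
Attach evidentiality inferred il- (before vowel 'e') → ileallonu.
Apply vowel harmony: ileallonu → ulaallonu.
Apply epenthesis: ulaallonu → ulaalalonu.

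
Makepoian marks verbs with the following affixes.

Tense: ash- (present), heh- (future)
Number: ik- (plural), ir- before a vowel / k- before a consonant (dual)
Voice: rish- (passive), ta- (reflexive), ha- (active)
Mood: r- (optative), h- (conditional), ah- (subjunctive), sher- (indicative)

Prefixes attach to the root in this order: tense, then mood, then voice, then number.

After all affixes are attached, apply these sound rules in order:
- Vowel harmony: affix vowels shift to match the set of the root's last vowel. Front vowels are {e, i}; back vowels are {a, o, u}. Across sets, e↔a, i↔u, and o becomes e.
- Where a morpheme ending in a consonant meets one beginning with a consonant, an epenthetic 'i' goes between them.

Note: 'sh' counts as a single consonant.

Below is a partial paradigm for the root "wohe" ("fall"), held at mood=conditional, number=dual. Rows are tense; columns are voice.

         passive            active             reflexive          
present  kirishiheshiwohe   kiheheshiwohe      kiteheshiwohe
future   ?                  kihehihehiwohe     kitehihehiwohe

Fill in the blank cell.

kirishihihehiwohe

Attach tense future heh- → hehwohe.
Attach mood conditional h- → hhehwohe.
Attach voice passive rish- → rishhhehwohe.
Attach number dual k- (before consonant 'r') → krishhhehwohe.
Vowel harmony: no change.
Apply epenthesis: krishhhehwohe → kirishihihehiwohe.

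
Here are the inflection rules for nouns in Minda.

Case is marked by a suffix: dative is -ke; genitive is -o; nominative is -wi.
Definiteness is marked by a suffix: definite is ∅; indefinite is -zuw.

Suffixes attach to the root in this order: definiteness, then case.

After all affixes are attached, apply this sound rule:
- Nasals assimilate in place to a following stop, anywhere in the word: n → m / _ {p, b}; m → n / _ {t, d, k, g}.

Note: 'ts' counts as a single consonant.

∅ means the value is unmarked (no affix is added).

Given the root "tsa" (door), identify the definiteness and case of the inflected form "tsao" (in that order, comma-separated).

definite, genitive

Segment: tsa-o.
definiteness: ∅ → definite.
case: -o → genitive.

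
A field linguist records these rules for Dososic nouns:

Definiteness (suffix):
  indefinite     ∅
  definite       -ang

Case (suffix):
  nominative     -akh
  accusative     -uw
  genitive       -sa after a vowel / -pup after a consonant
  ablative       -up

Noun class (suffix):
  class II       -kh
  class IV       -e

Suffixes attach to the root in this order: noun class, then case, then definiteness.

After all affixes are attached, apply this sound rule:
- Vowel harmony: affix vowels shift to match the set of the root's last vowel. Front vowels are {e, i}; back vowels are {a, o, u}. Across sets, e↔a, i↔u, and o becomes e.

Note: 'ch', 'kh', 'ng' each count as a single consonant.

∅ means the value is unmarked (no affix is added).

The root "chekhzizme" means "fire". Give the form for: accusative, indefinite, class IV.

chekhzizmeeiw

Attach noun class class IV -e → chekhzizmee.
Attach case accusative -uw → chekhzizmeeuw.
definiteness = indefinite: zero marking, form stays chekhzizmeeuw.
Apply vowel harmony: chekhzizmeeuw → chekhzizmeeiw.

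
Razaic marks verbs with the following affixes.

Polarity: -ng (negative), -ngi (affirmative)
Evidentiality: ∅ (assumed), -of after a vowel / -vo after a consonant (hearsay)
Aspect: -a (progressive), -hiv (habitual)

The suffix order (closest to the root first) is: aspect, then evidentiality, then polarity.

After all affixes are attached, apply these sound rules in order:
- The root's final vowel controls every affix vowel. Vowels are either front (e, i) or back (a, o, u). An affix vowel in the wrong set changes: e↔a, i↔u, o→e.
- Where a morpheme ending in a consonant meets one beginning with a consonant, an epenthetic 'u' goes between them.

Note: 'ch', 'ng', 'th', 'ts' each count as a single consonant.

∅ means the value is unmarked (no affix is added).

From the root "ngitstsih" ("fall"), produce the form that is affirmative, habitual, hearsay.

ngitstsihuhivuvengi

Attach aspect habitual -hiv → ngitstsihhiv.
Attach evidentiality hearsay -vo (after consonant 'v') → ngitstsihhivvo.
Attach polarity affirmative -ngi → ngitstsihhivvongi.
Apply vowel harmony: ngitstsihhivvongi → ngitstsihhivvengi.
Apply epenthesis: ngitstsihhivvengi → ngitstsihuhivuvengi.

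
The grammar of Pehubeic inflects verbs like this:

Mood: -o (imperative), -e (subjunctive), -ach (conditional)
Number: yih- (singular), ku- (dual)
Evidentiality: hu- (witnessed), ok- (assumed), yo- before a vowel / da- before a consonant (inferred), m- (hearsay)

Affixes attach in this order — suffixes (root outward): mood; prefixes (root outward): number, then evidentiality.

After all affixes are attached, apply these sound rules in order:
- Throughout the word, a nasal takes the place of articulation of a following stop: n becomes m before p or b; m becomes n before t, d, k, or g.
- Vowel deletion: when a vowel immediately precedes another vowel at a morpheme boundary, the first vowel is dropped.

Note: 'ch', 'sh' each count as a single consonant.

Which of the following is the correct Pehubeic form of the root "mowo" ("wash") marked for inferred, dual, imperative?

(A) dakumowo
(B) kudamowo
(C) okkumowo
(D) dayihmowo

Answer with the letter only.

Attach mood imperative -o → mowoo.
Attach number dual ku- → kumowoo.
Attach evidentiality inferred da- (before consonant 'k') → dakumowoo.
Nasal assimilation: no change.
Apply vowel deletion: dakumowoo → dakumowo.
So the correct form is dakumowo, option (A).
(D) dayihmowo is wrong: it uses singular instead of dual for number.
(C) okkumowo is wrong: it uses assumed instead of inferred for evidentiality.
(B) kudamowo is wrong: it has the affixes in the wrong order.

A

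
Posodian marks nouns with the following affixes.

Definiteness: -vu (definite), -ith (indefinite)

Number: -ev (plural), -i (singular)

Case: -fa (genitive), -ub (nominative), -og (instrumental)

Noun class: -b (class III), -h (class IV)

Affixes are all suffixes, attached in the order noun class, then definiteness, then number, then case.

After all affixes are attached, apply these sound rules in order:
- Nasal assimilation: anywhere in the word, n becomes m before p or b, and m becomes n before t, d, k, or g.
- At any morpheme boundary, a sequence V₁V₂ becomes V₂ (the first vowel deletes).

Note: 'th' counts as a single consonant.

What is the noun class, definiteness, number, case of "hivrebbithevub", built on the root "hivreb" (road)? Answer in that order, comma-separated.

Segment: hivreb-b-ith-ev-ub.
noun class: -b → class III.
definiteness: -ith → indefinite.
number: -ev → plural.
case: -ub → nominative.

class III, indefinite, plural, nominative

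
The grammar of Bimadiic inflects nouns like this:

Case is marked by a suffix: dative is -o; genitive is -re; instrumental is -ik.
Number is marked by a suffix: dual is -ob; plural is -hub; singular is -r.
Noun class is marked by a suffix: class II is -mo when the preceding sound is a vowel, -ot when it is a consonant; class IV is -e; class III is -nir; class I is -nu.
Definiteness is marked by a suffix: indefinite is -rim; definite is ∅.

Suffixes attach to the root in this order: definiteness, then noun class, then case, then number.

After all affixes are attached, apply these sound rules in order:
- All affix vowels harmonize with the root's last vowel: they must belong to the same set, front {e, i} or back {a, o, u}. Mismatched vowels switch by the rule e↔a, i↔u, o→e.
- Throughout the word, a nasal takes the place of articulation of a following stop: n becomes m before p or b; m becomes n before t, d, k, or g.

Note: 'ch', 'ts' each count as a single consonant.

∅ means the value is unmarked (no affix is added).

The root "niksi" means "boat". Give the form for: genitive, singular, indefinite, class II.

Attach definiteness indefinite -rim → niksirim.
Attach noun class class II -ot (after consonant 'm') → niksirimot.
Attach case genitive -re → niksirimotre.
Attach number singular -r → niksirimotrer.
Apply vowel harmony: niksirimotrer → niksirimetrer.
Nasal assimilation: no change.

niksirimetrer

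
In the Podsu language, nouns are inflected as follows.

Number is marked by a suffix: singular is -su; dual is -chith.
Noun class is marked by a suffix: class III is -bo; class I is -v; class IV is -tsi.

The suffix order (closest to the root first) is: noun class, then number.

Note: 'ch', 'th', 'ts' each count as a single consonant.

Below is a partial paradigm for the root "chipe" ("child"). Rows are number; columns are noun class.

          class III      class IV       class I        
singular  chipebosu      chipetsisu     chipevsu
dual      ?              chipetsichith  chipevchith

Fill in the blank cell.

chipebochith

Attach noun class class III -bo → chipebo.
Attach number dual -chith → chipebochith.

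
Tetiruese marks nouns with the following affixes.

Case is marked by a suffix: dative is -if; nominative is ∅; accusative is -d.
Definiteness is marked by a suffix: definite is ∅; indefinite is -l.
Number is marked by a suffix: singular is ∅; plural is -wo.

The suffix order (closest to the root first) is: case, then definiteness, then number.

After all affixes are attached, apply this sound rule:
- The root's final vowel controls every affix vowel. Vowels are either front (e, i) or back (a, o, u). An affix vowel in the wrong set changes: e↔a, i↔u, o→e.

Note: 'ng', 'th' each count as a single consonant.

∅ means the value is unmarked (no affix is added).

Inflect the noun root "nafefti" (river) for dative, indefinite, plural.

nafeftiiflwe

Attach case dative -if → nafeftiif.
Attach definiteness indefinite -l → nafeftiifl.
Attach number plural -wo → nafeftiiflwo.
Apply vowel harmony: nafeftiiflwo → nafeftiiflwe.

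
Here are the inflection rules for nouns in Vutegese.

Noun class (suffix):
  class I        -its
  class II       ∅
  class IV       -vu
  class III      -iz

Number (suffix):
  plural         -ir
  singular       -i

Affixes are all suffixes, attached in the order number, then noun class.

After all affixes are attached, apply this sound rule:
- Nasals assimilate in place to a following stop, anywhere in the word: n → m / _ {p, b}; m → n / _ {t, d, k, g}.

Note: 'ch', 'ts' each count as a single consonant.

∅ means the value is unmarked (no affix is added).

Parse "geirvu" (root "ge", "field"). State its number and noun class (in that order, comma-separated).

plural, class IV

Segment: ge-ir-vu.
number: -ir → plural.
noun class: -vu → class IV.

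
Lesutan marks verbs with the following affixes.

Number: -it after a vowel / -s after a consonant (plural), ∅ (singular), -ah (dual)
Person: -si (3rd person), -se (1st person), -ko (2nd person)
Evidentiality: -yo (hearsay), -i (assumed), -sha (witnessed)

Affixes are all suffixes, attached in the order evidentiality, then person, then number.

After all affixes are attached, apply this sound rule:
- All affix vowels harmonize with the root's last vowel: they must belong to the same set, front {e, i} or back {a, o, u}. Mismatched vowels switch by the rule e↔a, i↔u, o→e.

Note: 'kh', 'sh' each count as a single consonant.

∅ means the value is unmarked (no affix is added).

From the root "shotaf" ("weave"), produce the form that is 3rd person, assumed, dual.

Attach evidentiality assumed -i → shotafi.
Attach person 3rd person -si → shotafisi.
Attach number dual -ah → shotafisiah.
Apply vowel harmony: shotafisiah → shotafusuah.

shotafusuah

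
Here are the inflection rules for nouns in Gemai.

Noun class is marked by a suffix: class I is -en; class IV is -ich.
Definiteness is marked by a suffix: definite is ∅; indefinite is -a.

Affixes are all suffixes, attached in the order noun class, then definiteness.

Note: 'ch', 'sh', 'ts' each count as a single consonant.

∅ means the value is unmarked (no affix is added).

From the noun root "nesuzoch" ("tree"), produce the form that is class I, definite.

Attach noun class class I -en → nesuzochen.
definiteness = definite: zero marking, form stays nesuzochen.

nesuzochen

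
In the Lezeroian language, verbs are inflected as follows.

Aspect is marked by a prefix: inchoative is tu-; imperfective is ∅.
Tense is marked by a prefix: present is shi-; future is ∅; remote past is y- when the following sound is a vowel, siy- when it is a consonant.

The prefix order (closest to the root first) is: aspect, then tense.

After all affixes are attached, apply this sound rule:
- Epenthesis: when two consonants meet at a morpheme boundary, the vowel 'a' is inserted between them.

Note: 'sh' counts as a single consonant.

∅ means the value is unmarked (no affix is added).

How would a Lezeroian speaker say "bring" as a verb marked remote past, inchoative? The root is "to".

siyatuto

Attach aspect inchoative tu- → tuto.
Attach tense remote past siy- (before consonant 't') → siytuto.
Apply epenthesis: siytuto → siyatuto.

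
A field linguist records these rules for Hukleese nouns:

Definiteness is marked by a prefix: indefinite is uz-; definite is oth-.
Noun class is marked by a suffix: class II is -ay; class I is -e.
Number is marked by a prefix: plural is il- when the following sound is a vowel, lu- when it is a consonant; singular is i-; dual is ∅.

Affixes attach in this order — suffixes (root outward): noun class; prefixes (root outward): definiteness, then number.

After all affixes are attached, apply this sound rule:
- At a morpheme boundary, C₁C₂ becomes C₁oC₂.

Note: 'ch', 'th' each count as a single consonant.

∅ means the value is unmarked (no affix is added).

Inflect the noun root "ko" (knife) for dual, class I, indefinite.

Attach noun class class I -e → koe.
Attach definiteness indefinite uz- → uzkoe.
number = dual: zero marking, form stays uzkoe.
Apply epenthesis: uzkoe → uzokoe.

uzokoe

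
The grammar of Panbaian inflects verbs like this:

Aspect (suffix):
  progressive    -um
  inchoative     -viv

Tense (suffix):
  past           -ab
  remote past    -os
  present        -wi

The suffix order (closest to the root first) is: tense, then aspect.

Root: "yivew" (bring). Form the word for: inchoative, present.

yivewwiviv

Attach tense present -wi → yivewwi.
Attach aspect inchoative -viv → yivewwiviv.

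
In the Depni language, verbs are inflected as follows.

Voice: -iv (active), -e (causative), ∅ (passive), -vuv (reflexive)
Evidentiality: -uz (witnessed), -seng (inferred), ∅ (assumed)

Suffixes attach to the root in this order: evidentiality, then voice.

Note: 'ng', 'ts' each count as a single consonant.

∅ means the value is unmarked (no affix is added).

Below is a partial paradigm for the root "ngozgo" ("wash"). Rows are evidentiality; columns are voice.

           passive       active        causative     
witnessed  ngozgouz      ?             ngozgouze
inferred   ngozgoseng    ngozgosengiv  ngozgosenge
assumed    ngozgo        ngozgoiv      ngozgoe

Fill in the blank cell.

ngozgouziv

Attach evidentiality witnessed -uz → ngozgouz.
Attach voice active -iv → ngozgouziv.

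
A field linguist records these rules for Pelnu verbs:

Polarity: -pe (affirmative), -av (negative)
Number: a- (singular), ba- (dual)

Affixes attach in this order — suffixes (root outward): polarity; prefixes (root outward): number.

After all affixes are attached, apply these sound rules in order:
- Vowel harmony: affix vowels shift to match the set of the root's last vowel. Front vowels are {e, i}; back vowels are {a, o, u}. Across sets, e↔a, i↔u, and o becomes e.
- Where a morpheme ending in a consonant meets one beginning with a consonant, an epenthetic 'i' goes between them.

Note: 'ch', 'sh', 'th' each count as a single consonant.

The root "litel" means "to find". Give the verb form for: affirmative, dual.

belitelipe

Attach number dual ba- → balitel.
Attach polarity affirmative -pe → balitelpe.
Apply vowel harmony: balitelpe → belitelpe.
Apply epenthesis: belitelpe → belitelipe.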